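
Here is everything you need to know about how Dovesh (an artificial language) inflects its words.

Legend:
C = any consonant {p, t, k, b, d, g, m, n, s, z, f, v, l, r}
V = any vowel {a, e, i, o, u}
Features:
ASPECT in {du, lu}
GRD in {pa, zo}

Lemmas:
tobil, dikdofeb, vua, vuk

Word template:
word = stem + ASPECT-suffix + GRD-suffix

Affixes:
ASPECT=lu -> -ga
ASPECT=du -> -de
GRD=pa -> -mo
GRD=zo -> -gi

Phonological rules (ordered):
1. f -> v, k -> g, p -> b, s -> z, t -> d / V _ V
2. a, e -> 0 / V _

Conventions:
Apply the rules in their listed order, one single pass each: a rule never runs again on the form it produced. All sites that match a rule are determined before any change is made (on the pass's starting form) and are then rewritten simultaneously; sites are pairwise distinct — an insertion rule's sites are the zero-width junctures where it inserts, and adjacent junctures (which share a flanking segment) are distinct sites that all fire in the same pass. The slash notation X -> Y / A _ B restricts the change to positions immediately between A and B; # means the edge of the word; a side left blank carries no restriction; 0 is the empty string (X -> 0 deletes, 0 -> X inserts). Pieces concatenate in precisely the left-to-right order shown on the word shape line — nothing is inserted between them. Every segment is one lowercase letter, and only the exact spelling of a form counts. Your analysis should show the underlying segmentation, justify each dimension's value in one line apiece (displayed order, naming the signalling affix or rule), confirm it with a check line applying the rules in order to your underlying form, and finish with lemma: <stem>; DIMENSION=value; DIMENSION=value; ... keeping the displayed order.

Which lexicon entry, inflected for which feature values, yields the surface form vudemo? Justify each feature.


underlying: vua-de-mo
ASPECT=du - signalled by the affix -de
GRD=pa - signalled by the affix -mo
check: vuademo -> vuademo -> vudemo
lemma: vua; ASPECT=du; GRD=pa


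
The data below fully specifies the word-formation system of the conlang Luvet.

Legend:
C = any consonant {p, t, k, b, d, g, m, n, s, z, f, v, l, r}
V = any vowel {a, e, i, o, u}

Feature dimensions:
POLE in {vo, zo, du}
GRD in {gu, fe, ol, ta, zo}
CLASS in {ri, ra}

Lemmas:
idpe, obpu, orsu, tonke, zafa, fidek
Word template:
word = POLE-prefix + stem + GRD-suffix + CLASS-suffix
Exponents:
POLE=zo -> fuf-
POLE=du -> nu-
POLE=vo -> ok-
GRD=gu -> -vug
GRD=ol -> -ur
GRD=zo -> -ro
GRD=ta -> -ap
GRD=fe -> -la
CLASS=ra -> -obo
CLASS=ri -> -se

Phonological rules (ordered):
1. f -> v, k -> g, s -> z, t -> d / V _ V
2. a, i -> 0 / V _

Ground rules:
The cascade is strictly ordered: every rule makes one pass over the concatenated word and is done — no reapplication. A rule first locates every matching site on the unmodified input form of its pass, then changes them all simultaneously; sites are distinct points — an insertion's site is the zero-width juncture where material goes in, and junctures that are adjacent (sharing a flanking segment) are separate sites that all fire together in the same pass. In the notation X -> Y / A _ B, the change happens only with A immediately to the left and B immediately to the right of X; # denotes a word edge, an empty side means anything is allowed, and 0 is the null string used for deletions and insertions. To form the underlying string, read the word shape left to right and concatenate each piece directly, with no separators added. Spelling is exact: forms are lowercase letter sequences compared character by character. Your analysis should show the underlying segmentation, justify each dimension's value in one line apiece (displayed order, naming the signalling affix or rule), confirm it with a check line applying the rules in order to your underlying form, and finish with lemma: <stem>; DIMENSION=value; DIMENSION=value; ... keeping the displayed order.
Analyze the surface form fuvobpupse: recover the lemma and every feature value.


underlying: fuf-obpu-ap-se
POLE=zo - signalled by the affix fuf-
GRD=ta - signalled by the affix -ap
CLASS=ri - signalled by the affix -se
check: fufobpuapse -> fuvobpuapse -> fuvobpupse
lemma: obpu; POLE=zo; GRD=ta; CLASS=ri


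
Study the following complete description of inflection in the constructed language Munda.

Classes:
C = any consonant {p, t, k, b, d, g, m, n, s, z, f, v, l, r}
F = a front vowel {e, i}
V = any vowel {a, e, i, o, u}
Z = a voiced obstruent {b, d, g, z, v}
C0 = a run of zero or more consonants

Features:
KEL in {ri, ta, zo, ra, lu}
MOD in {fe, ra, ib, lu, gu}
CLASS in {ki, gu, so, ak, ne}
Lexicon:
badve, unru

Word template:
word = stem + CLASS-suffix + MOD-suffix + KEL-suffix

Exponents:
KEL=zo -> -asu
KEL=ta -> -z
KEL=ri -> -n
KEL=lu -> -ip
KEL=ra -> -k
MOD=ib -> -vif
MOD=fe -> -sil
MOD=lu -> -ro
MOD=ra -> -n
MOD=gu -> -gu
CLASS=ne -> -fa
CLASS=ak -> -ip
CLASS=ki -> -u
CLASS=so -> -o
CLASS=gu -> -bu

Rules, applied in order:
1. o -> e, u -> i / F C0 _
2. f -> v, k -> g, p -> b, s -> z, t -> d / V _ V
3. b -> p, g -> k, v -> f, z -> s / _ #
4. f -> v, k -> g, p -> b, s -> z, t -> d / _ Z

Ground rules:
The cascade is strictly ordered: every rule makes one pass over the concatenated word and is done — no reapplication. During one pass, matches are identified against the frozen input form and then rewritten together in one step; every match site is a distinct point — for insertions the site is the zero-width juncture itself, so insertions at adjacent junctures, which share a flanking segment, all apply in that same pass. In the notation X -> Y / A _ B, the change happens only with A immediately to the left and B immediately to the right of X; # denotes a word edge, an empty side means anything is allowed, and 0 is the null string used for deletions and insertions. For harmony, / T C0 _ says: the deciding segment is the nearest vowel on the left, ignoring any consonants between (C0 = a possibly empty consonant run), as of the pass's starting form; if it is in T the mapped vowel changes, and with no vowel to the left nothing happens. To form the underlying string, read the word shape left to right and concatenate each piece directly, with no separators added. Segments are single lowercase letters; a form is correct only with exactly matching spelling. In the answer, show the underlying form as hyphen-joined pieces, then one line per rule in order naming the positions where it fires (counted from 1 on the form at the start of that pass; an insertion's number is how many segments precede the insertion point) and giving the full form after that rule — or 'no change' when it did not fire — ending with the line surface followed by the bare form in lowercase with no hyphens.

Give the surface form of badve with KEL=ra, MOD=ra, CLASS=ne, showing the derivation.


underlying: badve-fa-n-k
1. o -> e, u -> i / F C0 _: no change
2. f -> v, k -> g, p -> b, s -> z, t -> d / V _ V: fires at position(s) 6: badvevank
3. b -> p, g -> k, v -> f, z -> s / _ #: no change
4. f -> v, k -> g, p -> b, s -> z, t -> d / _ Z: no change
surface: badvevank


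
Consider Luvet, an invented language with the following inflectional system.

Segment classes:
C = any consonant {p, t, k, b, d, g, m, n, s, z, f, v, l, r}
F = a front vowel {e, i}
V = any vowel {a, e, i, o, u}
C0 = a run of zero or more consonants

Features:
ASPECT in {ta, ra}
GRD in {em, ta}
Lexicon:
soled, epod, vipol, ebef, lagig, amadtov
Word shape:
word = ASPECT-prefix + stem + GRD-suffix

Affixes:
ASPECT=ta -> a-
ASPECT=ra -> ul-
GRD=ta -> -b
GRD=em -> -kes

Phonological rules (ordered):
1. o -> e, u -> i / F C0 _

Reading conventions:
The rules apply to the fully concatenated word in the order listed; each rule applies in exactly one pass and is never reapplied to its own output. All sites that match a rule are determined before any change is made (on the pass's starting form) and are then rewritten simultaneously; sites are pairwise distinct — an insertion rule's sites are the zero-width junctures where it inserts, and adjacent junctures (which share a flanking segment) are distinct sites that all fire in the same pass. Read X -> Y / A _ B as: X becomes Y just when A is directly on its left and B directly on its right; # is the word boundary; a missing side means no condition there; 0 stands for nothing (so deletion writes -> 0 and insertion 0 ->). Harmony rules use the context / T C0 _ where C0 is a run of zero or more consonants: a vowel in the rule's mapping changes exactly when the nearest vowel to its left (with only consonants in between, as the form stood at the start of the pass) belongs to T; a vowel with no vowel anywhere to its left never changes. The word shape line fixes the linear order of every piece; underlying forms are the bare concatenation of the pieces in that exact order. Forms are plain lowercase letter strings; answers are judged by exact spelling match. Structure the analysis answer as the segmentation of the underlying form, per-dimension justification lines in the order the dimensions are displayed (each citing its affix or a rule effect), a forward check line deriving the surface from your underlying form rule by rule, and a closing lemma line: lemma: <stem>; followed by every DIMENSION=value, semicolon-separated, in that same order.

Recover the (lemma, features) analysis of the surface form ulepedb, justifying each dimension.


underlying: ul-epod-b
ASPECT=ra - signalled by the affix ul-
GRD=ta - signalled by the affix -b
check: ulepodb -> ulepedb
lemma: epod; ASPECT=ra; GRD=ta


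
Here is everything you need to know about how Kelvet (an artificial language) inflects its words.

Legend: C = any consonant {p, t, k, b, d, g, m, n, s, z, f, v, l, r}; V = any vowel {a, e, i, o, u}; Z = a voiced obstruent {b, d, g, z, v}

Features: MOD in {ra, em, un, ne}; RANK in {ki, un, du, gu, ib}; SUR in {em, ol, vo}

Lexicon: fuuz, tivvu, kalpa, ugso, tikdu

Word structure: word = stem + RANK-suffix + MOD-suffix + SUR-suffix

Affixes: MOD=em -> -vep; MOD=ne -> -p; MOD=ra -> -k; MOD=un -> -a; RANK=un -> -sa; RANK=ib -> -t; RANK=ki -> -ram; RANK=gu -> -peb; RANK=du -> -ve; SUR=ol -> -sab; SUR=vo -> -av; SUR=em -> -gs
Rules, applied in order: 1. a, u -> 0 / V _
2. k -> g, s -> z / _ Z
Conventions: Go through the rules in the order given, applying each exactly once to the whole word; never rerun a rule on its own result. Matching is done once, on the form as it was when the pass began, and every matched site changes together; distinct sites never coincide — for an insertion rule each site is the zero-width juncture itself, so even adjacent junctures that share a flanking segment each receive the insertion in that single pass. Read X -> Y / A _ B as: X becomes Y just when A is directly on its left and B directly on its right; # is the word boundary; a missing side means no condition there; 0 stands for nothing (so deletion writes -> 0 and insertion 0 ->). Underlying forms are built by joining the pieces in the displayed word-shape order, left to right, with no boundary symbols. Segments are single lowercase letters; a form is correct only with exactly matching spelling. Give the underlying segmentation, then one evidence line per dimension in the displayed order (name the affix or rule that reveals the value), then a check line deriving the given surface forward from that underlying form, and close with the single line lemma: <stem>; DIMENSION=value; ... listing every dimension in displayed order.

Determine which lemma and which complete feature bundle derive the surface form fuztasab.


underlying: fuuz-t-a-sab
MOD=un - signalled by the affix -a
RANK=ib - signalled by the affix -t
SUR=ol - signalled by the affix -sab
check: fuuztasab -> fuztasab -> fuztasab
lemma: fuuz; MOD=un; RANK=ib; SUR=ol


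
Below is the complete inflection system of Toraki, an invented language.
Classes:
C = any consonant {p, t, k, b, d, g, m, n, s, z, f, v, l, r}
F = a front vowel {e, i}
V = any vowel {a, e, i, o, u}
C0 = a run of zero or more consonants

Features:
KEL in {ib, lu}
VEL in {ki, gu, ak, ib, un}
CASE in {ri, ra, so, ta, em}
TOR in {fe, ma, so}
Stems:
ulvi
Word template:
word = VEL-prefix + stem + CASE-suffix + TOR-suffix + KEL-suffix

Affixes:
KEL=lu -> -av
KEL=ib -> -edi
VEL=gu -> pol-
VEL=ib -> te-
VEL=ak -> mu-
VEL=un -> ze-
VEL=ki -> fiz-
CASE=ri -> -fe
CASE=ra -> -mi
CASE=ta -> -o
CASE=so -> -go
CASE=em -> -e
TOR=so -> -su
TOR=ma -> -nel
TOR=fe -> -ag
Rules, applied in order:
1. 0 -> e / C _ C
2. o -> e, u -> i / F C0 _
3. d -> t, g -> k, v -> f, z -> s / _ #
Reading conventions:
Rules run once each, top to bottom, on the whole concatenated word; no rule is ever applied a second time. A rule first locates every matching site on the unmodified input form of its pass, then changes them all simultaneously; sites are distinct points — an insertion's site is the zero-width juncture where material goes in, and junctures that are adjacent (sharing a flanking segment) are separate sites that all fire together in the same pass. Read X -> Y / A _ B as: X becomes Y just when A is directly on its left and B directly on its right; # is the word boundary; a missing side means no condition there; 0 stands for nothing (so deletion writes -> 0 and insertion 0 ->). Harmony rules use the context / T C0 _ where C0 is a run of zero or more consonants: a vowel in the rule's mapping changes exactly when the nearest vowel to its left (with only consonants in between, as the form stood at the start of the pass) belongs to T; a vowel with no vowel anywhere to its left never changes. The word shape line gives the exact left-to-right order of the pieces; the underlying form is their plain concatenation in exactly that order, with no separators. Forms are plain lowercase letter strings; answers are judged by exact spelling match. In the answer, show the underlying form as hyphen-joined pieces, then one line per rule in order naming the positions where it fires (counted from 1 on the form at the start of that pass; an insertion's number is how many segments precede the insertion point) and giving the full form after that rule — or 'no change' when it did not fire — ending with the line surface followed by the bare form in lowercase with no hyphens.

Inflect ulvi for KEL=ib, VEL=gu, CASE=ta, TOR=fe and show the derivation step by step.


underlying: pol-ulvi-o-ag-edi
1. 0 -> e / C _ C: inserts after position(s) 5: polulevioagedi
2. o -> e, u -> i / F C0 _: fires at position(s) 9: polulevieagedi
3. d -> t, g -> k, v -> f, z -> s / _ #: no change
surface: polulevieagedi


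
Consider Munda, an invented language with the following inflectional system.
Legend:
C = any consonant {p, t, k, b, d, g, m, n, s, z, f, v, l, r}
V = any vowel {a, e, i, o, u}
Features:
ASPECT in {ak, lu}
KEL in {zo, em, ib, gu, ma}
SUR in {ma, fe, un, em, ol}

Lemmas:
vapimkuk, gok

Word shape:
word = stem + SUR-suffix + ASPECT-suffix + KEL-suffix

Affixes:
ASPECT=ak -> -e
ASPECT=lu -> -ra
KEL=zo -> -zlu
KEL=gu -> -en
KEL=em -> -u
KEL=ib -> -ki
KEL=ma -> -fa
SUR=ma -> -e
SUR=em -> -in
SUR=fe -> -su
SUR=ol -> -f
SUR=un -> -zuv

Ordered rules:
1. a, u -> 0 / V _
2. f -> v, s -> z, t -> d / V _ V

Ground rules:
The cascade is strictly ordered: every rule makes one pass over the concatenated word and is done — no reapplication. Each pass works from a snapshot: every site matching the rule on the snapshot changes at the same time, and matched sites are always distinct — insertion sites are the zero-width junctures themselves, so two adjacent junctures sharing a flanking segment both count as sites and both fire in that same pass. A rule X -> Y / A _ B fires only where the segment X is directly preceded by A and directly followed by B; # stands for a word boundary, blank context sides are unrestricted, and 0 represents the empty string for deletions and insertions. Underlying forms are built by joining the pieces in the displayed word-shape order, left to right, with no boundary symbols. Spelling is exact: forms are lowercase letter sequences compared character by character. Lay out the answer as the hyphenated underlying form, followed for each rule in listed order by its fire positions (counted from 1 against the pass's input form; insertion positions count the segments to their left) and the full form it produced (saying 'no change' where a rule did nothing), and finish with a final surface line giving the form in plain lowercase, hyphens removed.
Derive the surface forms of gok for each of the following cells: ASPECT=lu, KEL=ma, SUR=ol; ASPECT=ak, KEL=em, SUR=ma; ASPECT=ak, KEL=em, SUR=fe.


cell ASPECT=lu, KEL=ma, SUR=ol:
underlying: gok-f-ra-fa
1. a, u -> 0 / V _: no change
2. f -> v, s -> z, t -> d / V _ V: fires at position(s) 7: gokfrava
surface: gokfrava

cell ASPECT=ak, KEL=em, SUR=ma:
underlying: gok-e-e-u
1. a, u -> 0 / V _: fires at position(s) 6: gokee
2. f -> v, s -> z, t -> d / V _ V: no change
surface: gokee

cell ASPECT=ak, KEL=em, SUR=fe:
underlying: gok-su-e-u
1. a, u -> 0 / V _: fires at position(s) 7: goksue
2. f -> v, s -> z, t -> d / V _ V: no change
surface: goksue


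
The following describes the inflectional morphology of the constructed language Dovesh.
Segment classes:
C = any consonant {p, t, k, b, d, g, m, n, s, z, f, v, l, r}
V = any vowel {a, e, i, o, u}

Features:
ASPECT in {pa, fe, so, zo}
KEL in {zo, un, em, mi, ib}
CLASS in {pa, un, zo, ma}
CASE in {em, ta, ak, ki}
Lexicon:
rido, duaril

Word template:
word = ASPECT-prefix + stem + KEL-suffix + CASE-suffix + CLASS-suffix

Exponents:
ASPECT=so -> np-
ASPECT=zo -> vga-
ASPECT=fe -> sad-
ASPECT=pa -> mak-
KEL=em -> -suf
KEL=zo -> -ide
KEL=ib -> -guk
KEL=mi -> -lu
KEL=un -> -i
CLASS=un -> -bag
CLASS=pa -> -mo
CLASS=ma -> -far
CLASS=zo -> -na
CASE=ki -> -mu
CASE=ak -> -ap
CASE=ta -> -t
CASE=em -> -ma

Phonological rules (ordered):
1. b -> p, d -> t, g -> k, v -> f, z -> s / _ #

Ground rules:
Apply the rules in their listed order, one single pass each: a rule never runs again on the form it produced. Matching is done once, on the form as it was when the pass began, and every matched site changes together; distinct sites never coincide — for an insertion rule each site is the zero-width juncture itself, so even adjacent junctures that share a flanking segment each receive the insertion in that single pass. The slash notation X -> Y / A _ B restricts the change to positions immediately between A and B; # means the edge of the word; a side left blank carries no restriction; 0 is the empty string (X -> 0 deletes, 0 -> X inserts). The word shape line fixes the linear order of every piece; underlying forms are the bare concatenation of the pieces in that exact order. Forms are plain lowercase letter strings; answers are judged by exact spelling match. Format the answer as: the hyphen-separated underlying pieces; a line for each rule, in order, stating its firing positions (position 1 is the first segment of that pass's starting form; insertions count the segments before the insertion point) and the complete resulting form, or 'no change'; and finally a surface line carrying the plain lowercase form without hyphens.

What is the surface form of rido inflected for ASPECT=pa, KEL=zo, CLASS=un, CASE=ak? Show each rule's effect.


underlying: mak-rido-ide-ap-bag
1. b -> p, d -> t, g -> k, v -> f, z -> s / _ #: fires at position(s) 15: makridoideapbak
surface: makridoideapbak


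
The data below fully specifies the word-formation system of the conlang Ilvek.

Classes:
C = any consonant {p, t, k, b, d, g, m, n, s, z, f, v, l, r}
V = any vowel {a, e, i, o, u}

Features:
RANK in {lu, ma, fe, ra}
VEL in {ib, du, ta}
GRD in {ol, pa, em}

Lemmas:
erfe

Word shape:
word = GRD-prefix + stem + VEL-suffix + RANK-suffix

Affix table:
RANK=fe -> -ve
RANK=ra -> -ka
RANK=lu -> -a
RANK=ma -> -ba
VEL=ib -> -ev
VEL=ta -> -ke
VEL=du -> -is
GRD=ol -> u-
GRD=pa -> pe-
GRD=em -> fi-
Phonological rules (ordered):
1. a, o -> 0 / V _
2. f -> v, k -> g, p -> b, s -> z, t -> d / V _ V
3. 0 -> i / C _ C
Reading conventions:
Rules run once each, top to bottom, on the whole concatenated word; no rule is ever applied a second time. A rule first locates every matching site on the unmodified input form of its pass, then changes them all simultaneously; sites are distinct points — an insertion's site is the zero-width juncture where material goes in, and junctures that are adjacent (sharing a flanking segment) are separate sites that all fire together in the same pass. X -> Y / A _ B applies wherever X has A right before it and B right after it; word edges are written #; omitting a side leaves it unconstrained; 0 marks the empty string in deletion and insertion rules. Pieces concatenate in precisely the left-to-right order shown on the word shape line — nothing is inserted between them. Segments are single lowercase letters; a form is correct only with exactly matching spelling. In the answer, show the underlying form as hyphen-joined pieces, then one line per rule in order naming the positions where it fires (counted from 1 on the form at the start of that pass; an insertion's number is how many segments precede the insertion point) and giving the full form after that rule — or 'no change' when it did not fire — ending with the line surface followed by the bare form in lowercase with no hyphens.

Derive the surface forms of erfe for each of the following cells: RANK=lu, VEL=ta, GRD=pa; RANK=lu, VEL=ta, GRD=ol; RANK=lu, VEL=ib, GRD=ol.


cell RANK=lu, VEL=ta, GRD=pa:
underlying: pe-erfe-ke-a
1. a, o -> 0 / V _: fires at position(s) 9: peerfeke
2. f -> v, k -> g, p -> b, s -> z, t -> d / V _ V: fires at position(s) 7: peerfege
3. 0 -> i / C _ C: inserts after position(s) 4: peerifege
surface: peerifege

cell RANK=lu, VEL=ta, GRD=ol:
underlying: u-erfe-ke-a
1. a, o -> 0 / V _: fires at position(s) 8: uerfeke
2. f -> v, k -> g, p -> b, s -> z, t -> d / V _ V: fires at position(s) 6: uerfege
3. 0 -> i / C _ C: inserts after position(s) 3: uerifege
surface: uerifege

cell RANK=lu, VEL=ib, GRD=ol:
underlying: u-erfe-ev-a
1. a, o -> 0 / V _: no change
2. f -> v, k -> g, p -> b, s -> z, t -> d / V _ V: no change
3. 0 -> i / C _ C: inserts after position(s) 3: uerifeeva
surface: uerifeeva


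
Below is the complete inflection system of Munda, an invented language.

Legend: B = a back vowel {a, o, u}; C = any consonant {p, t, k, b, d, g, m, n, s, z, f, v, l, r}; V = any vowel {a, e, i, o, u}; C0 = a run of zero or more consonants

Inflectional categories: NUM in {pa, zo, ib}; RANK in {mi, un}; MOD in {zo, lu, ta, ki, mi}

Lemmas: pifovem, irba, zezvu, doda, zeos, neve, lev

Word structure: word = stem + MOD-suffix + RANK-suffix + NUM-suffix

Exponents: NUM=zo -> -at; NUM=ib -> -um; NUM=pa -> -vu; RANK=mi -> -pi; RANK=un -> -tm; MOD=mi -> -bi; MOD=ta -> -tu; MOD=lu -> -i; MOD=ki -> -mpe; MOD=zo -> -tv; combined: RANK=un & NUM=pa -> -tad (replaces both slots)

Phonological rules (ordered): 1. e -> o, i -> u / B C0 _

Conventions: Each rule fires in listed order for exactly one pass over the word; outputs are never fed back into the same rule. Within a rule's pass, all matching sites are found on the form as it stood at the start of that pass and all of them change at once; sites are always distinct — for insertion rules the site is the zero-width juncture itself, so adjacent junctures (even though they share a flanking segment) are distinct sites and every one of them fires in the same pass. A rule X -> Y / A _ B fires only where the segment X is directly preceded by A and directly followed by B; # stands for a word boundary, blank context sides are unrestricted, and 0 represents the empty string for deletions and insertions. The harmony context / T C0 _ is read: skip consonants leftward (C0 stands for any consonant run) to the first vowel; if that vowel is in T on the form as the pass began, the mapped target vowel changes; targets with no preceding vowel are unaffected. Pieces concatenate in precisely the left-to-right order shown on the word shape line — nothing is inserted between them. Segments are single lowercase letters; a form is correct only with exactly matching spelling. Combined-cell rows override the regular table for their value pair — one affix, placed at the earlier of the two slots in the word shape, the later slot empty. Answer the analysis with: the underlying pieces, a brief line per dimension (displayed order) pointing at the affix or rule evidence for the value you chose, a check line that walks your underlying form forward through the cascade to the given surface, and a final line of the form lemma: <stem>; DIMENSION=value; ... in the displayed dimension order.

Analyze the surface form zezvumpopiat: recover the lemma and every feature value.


underlying: zezvu-mpe-pi-at
NUM=zo - signalled by the affix -at
RANK=mi - signalled by the affix -pi
MOD=ki - signalled by the affix -mpe
check: zezvumpepiat -> zezvumpopiat
lemma: zezvu; NUM=zo; RANK=mi; MOD=ki


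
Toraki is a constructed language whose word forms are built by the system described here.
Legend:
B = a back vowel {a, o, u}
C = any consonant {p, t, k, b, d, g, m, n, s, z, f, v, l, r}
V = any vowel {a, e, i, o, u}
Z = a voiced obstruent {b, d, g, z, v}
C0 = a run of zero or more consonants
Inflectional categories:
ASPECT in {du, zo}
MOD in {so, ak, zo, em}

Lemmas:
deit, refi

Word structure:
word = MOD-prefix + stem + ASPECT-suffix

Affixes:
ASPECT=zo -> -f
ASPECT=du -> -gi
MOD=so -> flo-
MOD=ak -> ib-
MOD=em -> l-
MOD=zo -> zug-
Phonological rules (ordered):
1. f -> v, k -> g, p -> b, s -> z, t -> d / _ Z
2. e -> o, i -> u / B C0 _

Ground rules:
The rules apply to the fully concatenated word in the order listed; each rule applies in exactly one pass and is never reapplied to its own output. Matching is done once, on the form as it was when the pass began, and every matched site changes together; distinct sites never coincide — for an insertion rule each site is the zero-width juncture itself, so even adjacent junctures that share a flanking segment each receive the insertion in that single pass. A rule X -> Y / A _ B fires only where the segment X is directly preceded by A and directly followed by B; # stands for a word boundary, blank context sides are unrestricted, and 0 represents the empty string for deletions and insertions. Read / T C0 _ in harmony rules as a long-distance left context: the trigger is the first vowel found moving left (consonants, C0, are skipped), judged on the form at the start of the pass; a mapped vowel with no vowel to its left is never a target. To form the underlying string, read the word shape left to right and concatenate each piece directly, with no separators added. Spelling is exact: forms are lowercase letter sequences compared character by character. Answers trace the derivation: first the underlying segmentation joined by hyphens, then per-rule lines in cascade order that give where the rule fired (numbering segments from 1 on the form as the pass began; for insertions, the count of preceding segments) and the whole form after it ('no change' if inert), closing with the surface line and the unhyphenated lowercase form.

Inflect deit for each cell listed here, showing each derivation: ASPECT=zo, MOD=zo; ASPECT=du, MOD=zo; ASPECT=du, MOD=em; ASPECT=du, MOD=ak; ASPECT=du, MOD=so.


cell ASPECT=zo, MOD=zo:
underlying: zug-deit-f
1. f -> v, k -> g, p -> b, s -> z, t -> d / _ Z: no change
2. e -> o, i -> u / B C0 _: fires at position(s) 5: zugdoitf
surface: zugdoitf

cell ASPECT=du, MOD=zo:
underlying: zug-deit-gi
1. f -> v, k -> g, p -> b, s -> z, t -> d / _ Z: fires at position(s) 7: zugdeidgi
2. e -> o, i -> u / B C0 _: fires at position(s) 5: zugdoidgi
surface: zugdoidgi

cell ASPECT=du, MOD=em:
underlying: l-deit-gi
1. f -> v, k -> g, p -> b, s -> z, t -> d / _ Z: fires at position(s) 5: ldeidgi
2. e -> o, i -> u / B C0 _: no change
surface: ldeidgi

cell ASPECT=du, MOD=ak:
underlying: ib-deit-gi
1. f -> v, k -> g, p -> b, s -> z, t -> d / _ Z: fires at position(s) 6: ibdeidgi
2. e -> o, i -> u / B C0 _: no change
surface: ibdeidgi

cell ASPECT=du, MOD=so:
underlying: flo-deit-gi
1. f -> v, k -> g, p -> b, s -> z, t -> d / _ Z: fires at position(s) 7: flodeidgi
2. e -> o, i -> u / B C0 _: fires at position(s) 5: flodoidgi
surface: flodoidgi


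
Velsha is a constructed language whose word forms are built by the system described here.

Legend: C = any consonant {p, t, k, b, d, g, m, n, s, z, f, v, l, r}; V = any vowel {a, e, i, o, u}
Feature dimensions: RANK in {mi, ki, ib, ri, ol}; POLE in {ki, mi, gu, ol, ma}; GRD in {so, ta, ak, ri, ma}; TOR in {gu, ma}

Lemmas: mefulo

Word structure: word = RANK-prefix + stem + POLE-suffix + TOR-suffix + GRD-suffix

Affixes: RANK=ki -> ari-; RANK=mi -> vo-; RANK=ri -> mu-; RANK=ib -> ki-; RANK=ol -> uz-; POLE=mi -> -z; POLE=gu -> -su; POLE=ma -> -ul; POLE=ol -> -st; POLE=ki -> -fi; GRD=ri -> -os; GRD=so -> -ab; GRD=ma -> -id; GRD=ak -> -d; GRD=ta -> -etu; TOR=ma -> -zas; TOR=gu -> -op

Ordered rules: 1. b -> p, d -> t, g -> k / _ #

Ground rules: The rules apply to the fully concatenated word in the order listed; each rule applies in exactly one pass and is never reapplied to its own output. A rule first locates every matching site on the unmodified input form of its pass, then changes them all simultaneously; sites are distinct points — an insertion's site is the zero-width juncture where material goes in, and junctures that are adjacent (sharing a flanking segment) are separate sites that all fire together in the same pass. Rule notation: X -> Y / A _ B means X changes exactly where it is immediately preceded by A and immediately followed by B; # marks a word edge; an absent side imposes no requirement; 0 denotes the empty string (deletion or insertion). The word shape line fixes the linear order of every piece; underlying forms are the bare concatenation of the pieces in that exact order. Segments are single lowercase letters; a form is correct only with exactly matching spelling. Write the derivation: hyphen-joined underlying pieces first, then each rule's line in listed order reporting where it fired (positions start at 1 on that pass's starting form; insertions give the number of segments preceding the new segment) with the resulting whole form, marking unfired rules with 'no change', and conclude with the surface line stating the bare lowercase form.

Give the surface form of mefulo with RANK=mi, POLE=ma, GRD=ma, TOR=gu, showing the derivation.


underlying: vo-mefulo-ul-op-id
1. b -> p, d -> t, g -> k / _ #: fires at position(s) 14: vomefuloulopit
surface: vomefuloulopit


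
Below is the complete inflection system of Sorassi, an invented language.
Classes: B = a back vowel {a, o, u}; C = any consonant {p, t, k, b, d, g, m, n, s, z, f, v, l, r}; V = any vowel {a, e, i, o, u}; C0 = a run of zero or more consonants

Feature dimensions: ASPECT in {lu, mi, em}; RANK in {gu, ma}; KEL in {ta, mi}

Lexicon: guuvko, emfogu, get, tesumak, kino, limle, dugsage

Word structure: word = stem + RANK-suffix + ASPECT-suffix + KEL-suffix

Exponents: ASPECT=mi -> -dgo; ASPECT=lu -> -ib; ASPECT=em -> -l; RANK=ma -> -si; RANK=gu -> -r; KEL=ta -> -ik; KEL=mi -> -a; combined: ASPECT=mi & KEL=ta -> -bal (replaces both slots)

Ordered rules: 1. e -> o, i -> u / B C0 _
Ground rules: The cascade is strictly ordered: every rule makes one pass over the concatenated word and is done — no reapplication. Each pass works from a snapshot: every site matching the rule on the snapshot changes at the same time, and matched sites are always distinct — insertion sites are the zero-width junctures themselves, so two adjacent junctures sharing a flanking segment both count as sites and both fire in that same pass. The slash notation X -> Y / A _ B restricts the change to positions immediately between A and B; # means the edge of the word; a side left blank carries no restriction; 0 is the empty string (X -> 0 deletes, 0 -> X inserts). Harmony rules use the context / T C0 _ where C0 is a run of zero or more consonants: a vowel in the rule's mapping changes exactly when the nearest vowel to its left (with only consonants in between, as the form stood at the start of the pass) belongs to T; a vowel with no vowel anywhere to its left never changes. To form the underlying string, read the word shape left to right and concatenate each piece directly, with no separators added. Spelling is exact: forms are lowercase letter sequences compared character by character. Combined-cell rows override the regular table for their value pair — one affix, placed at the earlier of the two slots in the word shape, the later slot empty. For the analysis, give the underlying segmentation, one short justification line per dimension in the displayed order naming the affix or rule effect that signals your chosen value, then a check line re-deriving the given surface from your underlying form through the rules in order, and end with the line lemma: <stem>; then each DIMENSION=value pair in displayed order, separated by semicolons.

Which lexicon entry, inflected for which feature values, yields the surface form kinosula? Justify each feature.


underlying: kino-si-l-a
ASPECT=em - signalled by the affix -l
RANK=ma - signalled by the affix -si
KEL=mi - signalled by the affix -a
check: kinosila -> kinosula
lemma: kino; ASPECT=em; RANK=ma; KEL=mi


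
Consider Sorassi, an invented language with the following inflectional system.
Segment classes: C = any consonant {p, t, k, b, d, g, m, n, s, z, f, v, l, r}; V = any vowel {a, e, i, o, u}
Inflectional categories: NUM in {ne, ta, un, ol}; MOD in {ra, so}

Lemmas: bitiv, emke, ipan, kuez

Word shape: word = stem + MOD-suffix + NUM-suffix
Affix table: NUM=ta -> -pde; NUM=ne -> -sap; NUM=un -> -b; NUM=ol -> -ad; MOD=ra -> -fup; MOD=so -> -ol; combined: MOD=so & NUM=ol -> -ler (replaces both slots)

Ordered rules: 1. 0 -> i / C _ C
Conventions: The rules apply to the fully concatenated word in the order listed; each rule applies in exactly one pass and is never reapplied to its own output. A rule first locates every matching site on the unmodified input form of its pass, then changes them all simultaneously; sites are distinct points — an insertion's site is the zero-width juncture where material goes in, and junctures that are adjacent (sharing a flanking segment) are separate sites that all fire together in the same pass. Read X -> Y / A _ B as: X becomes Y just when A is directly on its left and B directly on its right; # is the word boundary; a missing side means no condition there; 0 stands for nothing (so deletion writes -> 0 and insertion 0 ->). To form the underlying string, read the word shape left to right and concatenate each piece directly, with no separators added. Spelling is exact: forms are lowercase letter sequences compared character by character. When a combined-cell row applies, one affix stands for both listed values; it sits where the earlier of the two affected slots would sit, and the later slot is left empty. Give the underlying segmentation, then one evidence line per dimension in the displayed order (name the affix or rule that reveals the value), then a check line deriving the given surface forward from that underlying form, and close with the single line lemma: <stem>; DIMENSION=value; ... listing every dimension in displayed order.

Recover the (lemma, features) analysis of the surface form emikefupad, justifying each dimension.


underlying: emke-fup-ad
NUM=ol - signalled by the affix -ad
MOD=ra - signalled by the affix -fup
check: emkefupad -> emikefupad
lemma: emke; NUM=ol; MOD=ra


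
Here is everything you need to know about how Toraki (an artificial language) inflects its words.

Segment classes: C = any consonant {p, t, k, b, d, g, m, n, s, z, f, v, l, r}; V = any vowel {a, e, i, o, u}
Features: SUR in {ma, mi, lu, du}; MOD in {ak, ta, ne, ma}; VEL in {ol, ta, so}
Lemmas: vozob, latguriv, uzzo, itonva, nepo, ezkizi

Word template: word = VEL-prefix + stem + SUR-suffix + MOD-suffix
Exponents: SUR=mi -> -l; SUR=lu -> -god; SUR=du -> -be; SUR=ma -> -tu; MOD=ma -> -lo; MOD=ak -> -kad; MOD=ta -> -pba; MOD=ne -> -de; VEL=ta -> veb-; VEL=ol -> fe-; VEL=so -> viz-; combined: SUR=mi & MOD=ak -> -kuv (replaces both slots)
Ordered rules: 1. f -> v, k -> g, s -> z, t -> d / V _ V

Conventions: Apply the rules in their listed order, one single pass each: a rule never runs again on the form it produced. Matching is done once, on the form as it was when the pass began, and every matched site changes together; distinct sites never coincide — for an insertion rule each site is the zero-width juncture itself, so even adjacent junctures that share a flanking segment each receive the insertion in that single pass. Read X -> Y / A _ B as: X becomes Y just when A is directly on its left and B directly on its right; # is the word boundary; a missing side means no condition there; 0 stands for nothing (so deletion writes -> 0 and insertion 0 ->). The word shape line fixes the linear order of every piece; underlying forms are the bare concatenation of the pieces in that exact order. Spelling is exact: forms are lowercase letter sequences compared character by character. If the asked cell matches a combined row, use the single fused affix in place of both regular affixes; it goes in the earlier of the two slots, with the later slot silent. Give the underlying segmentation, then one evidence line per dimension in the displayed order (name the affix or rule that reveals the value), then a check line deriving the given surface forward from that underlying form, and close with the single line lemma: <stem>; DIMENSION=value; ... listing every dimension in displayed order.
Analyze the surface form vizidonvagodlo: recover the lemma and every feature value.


underlying: viz-itonva-god-lo
SUR=lu - signalled by the affix -god
MOD=ma - signalled by the affix -lo
VEL=so - signalled by the affix viz-
check: vizitonvagodlo -> vizidonvagodlo
lemma: itonva; SUR=lu; MOD=ma; VEL=so


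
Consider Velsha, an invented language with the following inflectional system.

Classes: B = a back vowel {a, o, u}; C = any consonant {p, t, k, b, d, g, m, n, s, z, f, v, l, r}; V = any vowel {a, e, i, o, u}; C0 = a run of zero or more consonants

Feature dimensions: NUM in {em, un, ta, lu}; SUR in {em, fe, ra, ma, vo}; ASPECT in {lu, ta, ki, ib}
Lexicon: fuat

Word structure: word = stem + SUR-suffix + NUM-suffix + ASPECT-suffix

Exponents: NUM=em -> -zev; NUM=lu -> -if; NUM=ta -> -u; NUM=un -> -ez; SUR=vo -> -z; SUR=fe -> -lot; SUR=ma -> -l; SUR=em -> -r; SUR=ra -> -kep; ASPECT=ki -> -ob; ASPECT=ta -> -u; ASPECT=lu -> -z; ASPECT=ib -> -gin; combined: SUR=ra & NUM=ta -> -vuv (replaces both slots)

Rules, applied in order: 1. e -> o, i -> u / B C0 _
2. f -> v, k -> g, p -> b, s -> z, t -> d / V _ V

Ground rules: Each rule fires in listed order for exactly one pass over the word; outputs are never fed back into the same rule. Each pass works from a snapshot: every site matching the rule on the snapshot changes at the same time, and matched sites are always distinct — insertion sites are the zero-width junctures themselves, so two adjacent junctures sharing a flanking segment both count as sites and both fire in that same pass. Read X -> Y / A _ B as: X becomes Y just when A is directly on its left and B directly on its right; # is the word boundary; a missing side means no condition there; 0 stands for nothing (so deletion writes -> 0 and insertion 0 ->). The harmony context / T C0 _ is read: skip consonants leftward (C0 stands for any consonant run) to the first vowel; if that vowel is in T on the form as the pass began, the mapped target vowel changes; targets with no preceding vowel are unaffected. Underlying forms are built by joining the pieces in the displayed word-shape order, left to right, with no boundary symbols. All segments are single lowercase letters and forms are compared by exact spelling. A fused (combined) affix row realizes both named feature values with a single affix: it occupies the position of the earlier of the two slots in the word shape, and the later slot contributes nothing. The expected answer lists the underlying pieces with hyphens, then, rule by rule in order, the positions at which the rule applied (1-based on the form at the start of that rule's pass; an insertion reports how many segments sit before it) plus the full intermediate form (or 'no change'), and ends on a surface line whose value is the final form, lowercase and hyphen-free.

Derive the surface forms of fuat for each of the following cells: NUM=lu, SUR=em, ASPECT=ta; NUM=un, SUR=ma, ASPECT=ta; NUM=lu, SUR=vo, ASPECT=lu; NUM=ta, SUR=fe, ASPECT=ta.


cell NUM=lu, SUR=em, ASPECT=ta:
underlying: fuat-r-if-u
1. e -> o, i -> u / B C0 _: fires at position(s) 6: fuatrufu
2. f -> v, k -> g, p -> b, s -> z, t -> d / V _ V: fires at position(s) 7: fuatruvu
surface: fuatruvu

cell NUM=un, SUR=ma, ASPECT=ta:
underlying: fuat-l-ez-u
1. e -> o, i -> u / B C0 _: fires at position(s) 6: fuatlozu
2. f -> v, k -> g, p -> b, s -> z, t -> d / V _ V: no change
surface: fuatlozu

cell NUM=lu, SUR=vo, ASPECT=lu:
underlying: fuat-z-if-z
1. e -> o, i -> u / B C0 _: fires at position(s) 6: fuatzufz
2. f -> v, k -> g, p -> b, s -> z, t -> d / V _ V: no change
surface: fuatzufz

cell NUM=ta, SUR=fe, ASPECT=ta:
underlying: fuat-lot-u-u
1. e -> o, i -> u / B C0 _: no change
2. f -> v, k -> g, p -> b, s -> z, t -> d / V _ V: fires at position(s) 7: fuatloduu
surface: fuatloduu
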